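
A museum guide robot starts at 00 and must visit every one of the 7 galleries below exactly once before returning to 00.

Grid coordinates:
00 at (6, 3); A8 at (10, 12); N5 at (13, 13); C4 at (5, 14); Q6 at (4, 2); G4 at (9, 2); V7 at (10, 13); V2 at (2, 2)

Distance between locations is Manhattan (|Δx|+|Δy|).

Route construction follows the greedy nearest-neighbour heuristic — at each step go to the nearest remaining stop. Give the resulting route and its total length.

00 → [Q6:3 / G4:4 / V2:5 / C4:12 / A8:13 / V7:14 / N5:17] → Q6 (3)
Q6 → [V2:2 / G4:5 / C4:13 / A8:16 / V7:17 / N5:20] → V2 (2)
V2 → [G4:7 / C4:15 / A8:18 / V7:19 / N5:22] → G4 (7)
G4 → [A8:11 / V7:12 / N5:15 / C4:16] → A8 (11)
A8 → [V7:1 / N5:4 / C4:7] → V7 (1)
V7 → [N5:3 / C4:6] → N5 (3)
N5 → [C4:9] → C4 (9)
Return C4→00: 12.
Total = 3 + 2 + 7 + 11 + 1 + 3 + 9 + 12 = 48.

Nearest-neighbour total = 48; route 00 → Q6 → V2 → G4 → A8 → V7 → N5 → C4 → 00.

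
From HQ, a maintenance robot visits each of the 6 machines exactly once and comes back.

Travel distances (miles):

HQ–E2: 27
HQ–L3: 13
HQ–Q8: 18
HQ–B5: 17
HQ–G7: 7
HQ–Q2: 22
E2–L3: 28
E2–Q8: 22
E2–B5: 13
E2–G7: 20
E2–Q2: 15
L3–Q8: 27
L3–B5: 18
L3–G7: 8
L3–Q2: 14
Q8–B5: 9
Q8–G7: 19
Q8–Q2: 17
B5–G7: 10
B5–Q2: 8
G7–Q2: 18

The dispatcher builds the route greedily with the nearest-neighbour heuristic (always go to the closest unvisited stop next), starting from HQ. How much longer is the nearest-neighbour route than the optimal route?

From HQ: G7=7, L3=13, B5=17, Q8=18, Q2=22, E2=27 → choose G7 (7).
From G7: L3=8, B5=10, Q2=18, Q8=19, E2=20 → choose L3 (8).
From L3: Q2=14, B5=18, Q8=27, E2=28 → choose Q2 (14).
From Q2: B5=8, E2=15, Q8=17 → choose B5 (8).
From B5: Q8=9, E2=13 → choose Q8 (9).
From Q8: E2=22 → choose E2 (22).
NN route HQ → G7 → L3 → Q2 → B5 → Q8 → E2 → HQ costs 95.
Optimal: HQ → Q8 → B5 → E2 → Q2 → L3 → G7 → HQ costs 84 (by enumerating all 360 distinct tours).
Excess = 95 − 84 = 11.

11 miles longer than the optimal tour.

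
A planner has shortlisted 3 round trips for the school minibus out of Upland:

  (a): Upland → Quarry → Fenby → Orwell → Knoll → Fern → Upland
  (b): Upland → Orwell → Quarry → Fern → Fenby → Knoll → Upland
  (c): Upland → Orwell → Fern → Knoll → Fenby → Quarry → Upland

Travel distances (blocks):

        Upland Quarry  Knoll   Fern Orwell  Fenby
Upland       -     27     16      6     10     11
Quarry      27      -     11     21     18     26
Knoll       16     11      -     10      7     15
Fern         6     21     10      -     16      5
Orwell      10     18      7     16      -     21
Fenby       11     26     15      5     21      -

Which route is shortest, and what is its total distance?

Shortest is (b), total 85 blocks.

(a): 27 + 26 + 21 + 7 + 10 + 6 = 97
(b): 10 + 18 + 21 + 5 + 15 + 16 = 85
(c): 10 + 16 + 10 + 15 + 26 + 27 = 104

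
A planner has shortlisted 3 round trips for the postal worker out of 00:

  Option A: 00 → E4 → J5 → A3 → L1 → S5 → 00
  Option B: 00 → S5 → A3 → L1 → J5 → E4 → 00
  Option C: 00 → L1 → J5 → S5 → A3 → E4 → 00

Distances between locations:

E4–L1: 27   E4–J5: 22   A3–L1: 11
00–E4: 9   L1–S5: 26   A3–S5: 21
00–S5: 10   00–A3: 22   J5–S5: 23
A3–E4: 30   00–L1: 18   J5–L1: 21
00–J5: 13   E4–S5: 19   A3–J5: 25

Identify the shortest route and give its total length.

Option A: 9 + 22 + 25 + 11 + 26 + 10 = 103
Option B: 10 + 21 + 11 + 21 + 22 + 9 = 94
Option C: 18 + 21 + 23 + 21 + 30 + 9 = 122

Shortest is Option B, total 94.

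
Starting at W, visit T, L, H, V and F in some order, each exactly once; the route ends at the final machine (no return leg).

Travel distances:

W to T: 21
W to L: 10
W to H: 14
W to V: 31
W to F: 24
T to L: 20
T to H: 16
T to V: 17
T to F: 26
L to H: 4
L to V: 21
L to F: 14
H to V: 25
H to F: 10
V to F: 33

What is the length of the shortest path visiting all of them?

Minimum one-way distance = 67.

There are 5! = 120 possible orderings.
W → T → L → H → V → F: 21+20+4+25+33 = 103
W → T → L → H → F → V: 21+20+4+10+33 = 88
W → T → L → V → H → F: 21+20+21+25+10 = 97
W → T → L → V → F → H: 21+20+21+33+10 = 105
W → T → L → F → H → V: 21+20+14+10+25 = 90
W → T → L → F → V → H: 21+20+14+33+25 = 113
W → T → H → L → V → F: 21+16+4+21+33 = 95
W → T → H → L → F → V: 21+16+4+14+33 = 88
W → T → H → V → L → F: 21+16+25+21+14 = 97
W → T → H → V → F → L: 21+16+25+33+14 = 109
W → T → H → F → L → V: 21+16+10+14+21 = 82
W → T → H → F → V → L: 21+16+10+33+21 = 101
W → T → V → L → H → F: 21+17+21+4+10 = 73
W → T → V → L → F → H: 21+17+21+14+10 = 83
… (106 more)
W → L → H → F → T → V: 10+4+10+26+17 = 67  ← best
The minimum is 67.
One shortest path: W → L → H → F → T → V.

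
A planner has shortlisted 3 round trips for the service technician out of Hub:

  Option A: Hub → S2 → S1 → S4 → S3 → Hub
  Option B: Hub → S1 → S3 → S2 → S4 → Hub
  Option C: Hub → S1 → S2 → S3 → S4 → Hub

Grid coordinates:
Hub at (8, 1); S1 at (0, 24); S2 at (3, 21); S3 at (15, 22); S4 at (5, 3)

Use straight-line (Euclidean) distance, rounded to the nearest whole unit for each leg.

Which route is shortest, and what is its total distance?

Option A: 21 + 4 + 22 + 21 + 22 = 90
Option B: 24 + 15 + 12 + 18 + 4 = 73
Option C: 24 + 4 + 12 + 21 + 4 = 65

Shortest is Option C, total 65.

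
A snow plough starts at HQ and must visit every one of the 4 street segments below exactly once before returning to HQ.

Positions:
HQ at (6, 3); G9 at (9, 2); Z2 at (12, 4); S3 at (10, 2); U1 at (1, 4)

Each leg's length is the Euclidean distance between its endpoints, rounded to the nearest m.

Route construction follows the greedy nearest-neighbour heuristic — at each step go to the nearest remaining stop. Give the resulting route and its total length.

Nearest-neighbour total = 23 m; route HQ → G9 → S3 → Z2 → U1 → HQ.

At HQ the remaining stops are G9 3, S3 4, U1 5, Z2 6; go to G9.
At G9 the remaining stops are S3 1, Z2 4, U1 8; go to S3.
At S3 the remaining stops are Z2 3, U1 9; go to Z2.
At Z2 the remaining stops are U1 11; go to U1.
Return U1→HQ: 5.
Total = 3 + 1 + 3 + 11 + 5 = 23.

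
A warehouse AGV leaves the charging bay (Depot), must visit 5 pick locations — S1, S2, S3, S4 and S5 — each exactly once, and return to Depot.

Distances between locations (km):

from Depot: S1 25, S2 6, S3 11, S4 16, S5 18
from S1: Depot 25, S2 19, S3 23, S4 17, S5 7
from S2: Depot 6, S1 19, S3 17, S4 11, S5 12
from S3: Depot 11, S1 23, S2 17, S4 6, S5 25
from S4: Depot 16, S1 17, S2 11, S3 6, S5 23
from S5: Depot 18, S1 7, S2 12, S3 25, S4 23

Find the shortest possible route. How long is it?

With 5 stops there are 5!/2 = 60 distinct round trips (a route and its reverse cost the same).
Depot → S1 → S2 → S3 → S4 → S5 → Depot: 25+19+17+6+23+18 = 108
Depot → S1 → S2 → S3 → S5 → S4 → Depot: 25+19+17+25+23+16 = 125
Depot → S1 → S2 → S4 → S3 → S5 → Depot: 25+19+11+6+25+18 = 104
Depot → S1 → S2 → S4 → S5 → S3 → Depot: 25+19+11+23+25+11 = 114
Depot → S1 → S2 → S5 → S3 → S4 → Depot: 25+19+12+25+6+16 = 103
Depot → S1 → S2 → S5 → S4 → S3 → Depot: 25+19+12+23+6+11 = 96
Depot → S1 → S3 → S2 → S4 → S5 → Depot: 25+23+17+11+23+18 = 117
Depot → S1 → S3 → S2 → S5 → S4 → Depot: 25+23+17+12+23+16 = 116
Depot → S1 → S3 → S4 → S2 → S5 → Depot: 25+23+6+11+12+18 = 95
Depot → S1 → S3 → S4 → S5 → S2 → Depot: 25+23+6+23+12+6 = 95
Depot → S1 → S3 → S5 → S2 → S4 → Depot: 25+23+25+12+11+16 = 112
Depot → S1 → S3 → S5 → S4 → S2 → Depot: 25+23+25+23+11+6 = 113
Depot → S1 → S4 → S2 → S3 → S5 → Depot: 25+17+11+17+25+18 = 113
Depot → S1 → S4 → S2 → S5 → S3 → Depot: 25+17+11+12+25+11 = 101
… (46 more)
Depot → S2 → S5 → S1 → S4 → S3 → Depot: 6+12+7+17+6+11 = 59  ← best
The minimum is 59.
One optimal route: Depot → S2 → S5 → S1 → S4 → S3 → Depot (or its reverse).

Minimum total distance: 59 km.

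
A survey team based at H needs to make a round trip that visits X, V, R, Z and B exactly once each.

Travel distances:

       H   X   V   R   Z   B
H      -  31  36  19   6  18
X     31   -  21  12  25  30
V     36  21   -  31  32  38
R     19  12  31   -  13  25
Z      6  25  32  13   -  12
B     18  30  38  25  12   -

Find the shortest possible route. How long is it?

108 — the shortest possible round trip.

With 5 stops there are 5!/2 = 60 distinct round trips (a route and its reverse cost the same).
H - X - V - R - Z - B - H: 31+21+31+13+12+18 = 126
H - X - V - R - B - Z - H: 31+21+31+25+12+6 = 126
H - X - V - Z - R - B - H: 31+21+32+13+25+18 = 140
H - X - V - Z - B - R - H: 31+21+32+12+25+19 = 140
H - X - V - B - R - Z - H: 31+21+38+25+13+6 = 134
H - X - V - B - Z - R - H: 31+21+38+12+13+19 = 134
H - X - R - V - Z - B - H: 31+12+31+32+12+18 = 136
H - X - R - V - B - Z - H: 31+12+31+38+12+6 = 130
H - X - R - Z - V - B - H: 31+12+13+32+38+18 = 144
H - X - R - Z - B - V - H: 31+12+13+12+38+36 = 142
H - X - R - B - V - Z - H: 31+12+25+38+32+6 = 144
H - X - R - B - Z - V - H: 31+12+25+12+32+36 = 148
H - X - Z - V - R - B - H: 31+25+32+31+25+18 = 162
H - X - Z - V - B - R - H: 31+25+32+38+25+19 = 170
… (46 more)
H - R - X - V - B - Z - H: 19+12+21+38+12+6 = 108  ← best
The minimum is 108.
One optimal route: H → R → X → V → B → Z → H (or its reverse).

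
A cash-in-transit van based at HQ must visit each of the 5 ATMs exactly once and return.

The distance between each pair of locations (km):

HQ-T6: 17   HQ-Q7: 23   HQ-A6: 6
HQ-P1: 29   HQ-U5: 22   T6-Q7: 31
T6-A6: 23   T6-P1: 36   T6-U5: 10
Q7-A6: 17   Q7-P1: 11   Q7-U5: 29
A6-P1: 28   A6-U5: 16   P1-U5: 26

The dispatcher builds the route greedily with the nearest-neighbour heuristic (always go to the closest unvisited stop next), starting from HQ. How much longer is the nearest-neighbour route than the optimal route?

16 km longer than the optimal tour.

From HQ: A6=6, T6=17, U5=22, Q7=23, P1=29 → choose A6 (6).
From A6: U5=16, Q7=17, T6=23, P1=28 → choose U5 (16).
From U5: T6=10, P1=26, Q7=29 → choose T6 (10).
From T6: Q7=31, P1=36 → choose Q7 (31).
From Q7: P1=11 → choose P1 (11).
NN route HQ → A6 → U5 → T6 → Q7 → P1 → HQ costs 103.
Optimal: HQ → T6 → U5 → P1 → Q7 → A6 → HQ costs 87 (by enumerating all 60 distinct tours).
Excess = 103 − 87 = 16.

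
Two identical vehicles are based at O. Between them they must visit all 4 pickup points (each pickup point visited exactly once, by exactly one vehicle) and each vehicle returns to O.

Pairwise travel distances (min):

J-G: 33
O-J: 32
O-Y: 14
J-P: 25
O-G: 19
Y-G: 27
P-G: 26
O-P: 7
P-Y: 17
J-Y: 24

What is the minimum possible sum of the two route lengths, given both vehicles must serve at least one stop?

104 min — the smallest possible combined total.

There are 2^3 − 1 = 7 ways to divide the 4 stops into two non-empty groups. For each, the best each vehicle can do is its own shortest tour through its group:
  {J} + {P, Y, G}: 64 + 70 = 134
  {P} + {J, Y, G}: 14 + 90 = 104
  {J, P} + {Y, G}: 64 + 60 = 124
  {Y} + {J, P, G}: 28 + 84 = 112
  {J, Y} + {P, G}: 70 + 52 = 122
  {P, Y} + {J, G}: 38 + 84 = 122
  … (7 splits in total)
Best: vehicle 1 O → P → O = 14; vehicle 2 O → Y → J → G → O = 90; combined 104.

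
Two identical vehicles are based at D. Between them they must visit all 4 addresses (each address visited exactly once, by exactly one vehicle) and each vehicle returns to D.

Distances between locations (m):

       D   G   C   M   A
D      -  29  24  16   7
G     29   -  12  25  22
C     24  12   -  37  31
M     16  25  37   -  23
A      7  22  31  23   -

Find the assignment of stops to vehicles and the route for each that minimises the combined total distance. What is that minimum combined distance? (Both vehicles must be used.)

91 m — the smallest possible combined total.

Check every non-empty split of the stops between the two vehicles; for each half take its own optimal tour:
  {G} + {C, M, A}: 58 + 91 = 149
  {C} + {G, M, A}: 48 + 70 = 118
  {G, C} + {M, A}: 65 + 46 = 111
  {M} + {G, C, A}: 32 + 65 = 97
  {G, M} + {C, A}: 70 + 62 = 132
  {C, M} + {G, A}: 77 + 58 = 135
  … (7 splits in total)
  {G, C, M} + {A}: 77 + 14 = 91  ← best
Best: vehicle 1 D → C → G → M → D = 77; vehicle 2 D → A → D = 14; combined 91.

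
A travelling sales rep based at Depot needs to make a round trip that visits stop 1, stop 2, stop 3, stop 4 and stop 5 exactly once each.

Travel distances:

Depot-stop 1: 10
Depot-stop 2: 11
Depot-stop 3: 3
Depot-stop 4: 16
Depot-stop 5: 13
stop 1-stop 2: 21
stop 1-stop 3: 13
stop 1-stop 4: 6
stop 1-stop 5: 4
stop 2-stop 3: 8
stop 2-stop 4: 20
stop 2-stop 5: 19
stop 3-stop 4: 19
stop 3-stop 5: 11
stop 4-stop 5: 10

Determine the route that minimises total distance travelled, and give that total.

54 — the shortest possible round trip.

There are 60 distinct closed tours to check (reversals are equivalent).
Depot-stop 1-stop 2-stop 3-stop 4-stop 5-Depot: 10+21+8+19+10+13 = 81
Depot-stop 1-stop 2-stop 3-stop 5-stop 4-Depot: 10+21+8+11+10+16 = 76
Depot-stop 1-stop 2-stop 4-stop 3-stop 5-Depot: 10+21+20+19+11+13 = 94
Depot-stop 1-stop 2-stop 4-stop 5-stop 3-Depot: 10+21+20+10+11+3 = 75
Depot-stop 1-stop 2-stop 5-stop 3-stop 4-Depot: 10+21+19+11+19+16 = 96
Depot-stop 1-stop 2-stop 5-stop 4-stop 3-Depot: 10+21+19+10+19+3 = 82
Depot-stop 1-stop 3-stop 2-stop 4-stop 5-Depot: 10+13+8+20+10+13 = 74
Depot-stop 1-stop 3-stop 2-stop 5-stop 4-Depot: 10+13+8+19+10+16 = 76
Depot-stop 1-stop 3-stop 4-stop 2-stop 5-Depot: 10+13+19+20+19+13 = 94
Depot-stop 1-stop 3-stop 4-stop 5-stop 2-Depot: 10+13+19+10+19+11 = 82
Depot-stop 1-stop 3-stop 5-stop 2-stop 4-Depot: 10+13+11+19+20+16 = 89
Depot-stop 1-stop 3-stop 5-stop 4-stop 2-Depot: 10+13+11+10+20+11 = 75
Depot-stop 1-stop 4-stop 2-stop 3-stop 5-Depot: 10+6+20+8+11+13 = 68
Depot-stop 1-stop 4-stop 2-stop 5-stop 3-Depot: 10+6+20+19+11+3 = 69
… (46 more)
Depot-stop 3-stop 2-stop 4-stop 1-stop 5-Depot: 3+8+20+6+4+13 = 54  ← best
The minimum is 54.
One optimal route: Depot → stop 3 → stop 2 → stop 4 → stop 1 → stop 5 → Depot (or its reverse).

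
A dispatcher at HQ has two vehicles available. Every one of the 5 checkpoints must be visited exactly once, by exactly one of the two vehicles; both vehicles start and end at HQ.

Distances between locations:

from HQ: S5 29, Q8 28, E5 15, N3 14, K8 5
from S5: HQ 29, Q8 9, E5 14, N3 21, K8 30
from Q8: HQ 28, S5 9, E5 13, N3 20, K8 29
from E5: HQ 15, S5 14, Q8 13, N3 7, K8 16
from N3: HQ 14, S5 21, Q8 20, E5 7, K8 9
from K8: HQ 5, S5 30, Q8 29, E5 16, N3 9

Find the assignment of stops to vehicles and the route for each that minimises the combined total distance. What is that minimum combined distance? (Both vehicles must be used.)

Minimum combined distance: 82.

There are 2^4 − 1 = 15 ways to divide the 5 stops into two non-empty groups. For each, the best each vehicle can do is its own shortest tour through its group:
  {S5} + {Q8, E5, N3, K8}: 58 + 62 = 120
  {Q8} + {S5, E5, N3, K8}: 56 + 64 = 120
  {S5, Q8} + {E5, N3, K8}: 66 + 36 = 102
  {E5} + {S5, Q8, N3, K8}: 30 + 72 = 102
  {S5, E5} + {Q8, N3, K8}: 58 + 62 = 120
  {Q8, E5} + {S5, N3, K8}: 56 + 64 = 120
  … (15 splits in total)
  {S5, Q8, E5, N3} + {K8}: 72 + 10 = 82  ← best
Best: vehicle 1 HQ → S5 → Q8 → E5 → N3 → HQ = 72; vehicle 2 HQ → K8 → HQ = 10; combined 82.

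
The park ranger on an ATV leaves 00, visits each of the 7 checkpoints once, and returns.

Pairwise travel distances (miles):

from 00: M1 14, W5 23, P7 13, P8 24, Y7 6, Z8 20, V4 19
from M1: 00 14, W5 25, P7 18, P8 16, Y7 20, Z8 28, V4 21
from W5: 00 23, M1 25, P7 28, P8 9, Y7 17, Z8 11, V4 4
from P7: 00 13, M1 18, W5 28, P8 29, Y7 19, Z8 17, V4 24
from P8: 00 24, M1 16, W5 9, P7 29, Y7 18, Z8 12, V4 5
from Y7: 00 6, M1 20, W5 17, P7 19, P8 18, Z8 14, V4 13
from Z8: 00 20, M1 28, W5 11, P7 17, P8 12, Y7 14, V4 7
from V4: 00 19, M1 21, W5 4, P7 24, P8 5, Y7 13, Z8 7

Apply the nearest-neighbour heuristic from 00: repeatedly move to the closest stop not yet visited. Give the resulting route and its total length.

00 → [Y7:6 / P7:13 / M1:14 / V4:19 / Z8:20 / W5:23 / P8:24] → Y7 (6)
Y7 → [V4:13 / Z8:14 / W5:17 / P8:18 / P7:19 / M1:20] → V4 (13)
V4 → [W5:4 / P8:5 / Z8:7 / M1:21 / P7:24] → W5 (4)
W5 → [P8:9 / Z8:11 / M1:25 / P7:28] → P8 (9)
P8 → [Z8:12 / M1:16 / P7:29] → Z8 (12)
Z8 → [P7:17 / M1:28] → P7 (17)
P7 → [M1:18] → M1 (18)
Return M1→00: 14.
Total = 6 + 13 + 4 + 9 + 12 + 17 + 18 + 14 = 93.

Nearest-neighbour total = 93 miles; route 00 → Y7 → V4 → W5 → P8 → Z8 → P7 → M1 → 00.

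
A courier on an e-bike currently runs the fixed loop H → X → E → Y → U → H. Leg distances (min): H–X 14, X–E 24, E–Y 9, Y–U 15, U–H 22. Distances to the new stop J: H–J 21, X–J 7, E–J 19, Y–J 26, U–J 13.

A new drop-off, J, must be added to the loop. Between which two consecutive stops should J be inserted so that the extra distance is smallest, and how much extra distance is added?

Insertion cost between consecutive stops i–j is d(i,J) + d(J,j) − d(i,j):
  between H and X: 21 + 7 − 14 = 14
  between X and E: 7 + 19 − 24 = 2
  between E and Y: 19 + 26 − 9 = 36
  between Y and U: 26 + 13 − 15 = 24
  between U and H: 13 + 21 − 22 = 12
Cheapest insertion is between X and E, adding 2.
New total = 84 + 2 = 86.

+2 min — insert J between X and E.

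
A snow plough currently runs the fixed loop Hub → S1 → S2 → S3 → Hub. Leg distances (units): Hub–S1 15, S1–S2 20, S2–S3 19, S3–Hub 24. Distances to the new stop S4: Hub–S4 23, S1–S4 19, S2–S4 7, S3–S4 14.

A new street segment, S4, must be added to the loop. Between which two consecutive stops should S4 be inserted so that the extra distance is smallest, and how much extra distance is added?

Insertion cost between consecutive stops i–j is d(i,S4) + d(S4,j) − d(i,j):
  between Hub and S1: 23 + 19 − 15 = 27
  between S1 and S2: 19 + 7 − 20 = 6
  between S2 and S3: 7 + 14 − 19 = 2
  between S3 and Hub: 14 + 23 − 24 = 13
Cheapest insertion is between S2 and S3, adding 2.
New total = 78 + 2 = 80.

+2 — insert S4 between S2 and S3.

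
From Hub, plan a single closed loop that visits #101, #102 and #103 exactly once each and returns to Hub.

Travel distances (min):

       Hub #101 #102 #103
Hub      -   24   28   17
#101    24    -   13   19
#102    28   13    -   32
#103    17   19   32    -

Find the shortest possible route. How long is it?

Minimum total distance: 77 min.

There are 3 distinct closed tours to check (reversals are equivalent).
Hub → #101 → #102 → #103 → Hub: 24+13+32+17 = 86
Hub → #101 → #103 → #102 → Hub: 24+19+32+28 = 103
Hub → #102 → #101 → #103 → Hub: 28+13+19+17 = 77
The minimum is 77.
One optimal route: Hub → #102 → #101 → #103 → Hub (or its reverse).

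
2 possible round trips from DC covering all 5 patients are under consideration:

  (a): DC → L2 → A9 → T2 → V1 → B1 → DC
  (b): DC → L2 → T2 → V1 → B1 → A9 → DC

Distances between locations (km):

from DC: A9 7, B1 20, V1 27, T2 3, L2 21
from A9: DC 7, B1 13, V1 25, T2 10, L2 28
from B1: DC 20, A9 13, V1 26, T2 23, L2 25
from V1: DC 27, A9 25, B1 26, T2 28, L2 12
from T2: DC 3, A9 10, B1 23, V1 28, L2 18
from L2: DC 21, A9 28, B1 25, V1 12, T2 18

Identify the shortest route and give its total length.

(a): 21 + 28 + 10 + 28 + 26 + 20 = 133
(b): 21 + 18 + 28 + 26 + 13 + 7 = 113

113 km — (b) is the shortest.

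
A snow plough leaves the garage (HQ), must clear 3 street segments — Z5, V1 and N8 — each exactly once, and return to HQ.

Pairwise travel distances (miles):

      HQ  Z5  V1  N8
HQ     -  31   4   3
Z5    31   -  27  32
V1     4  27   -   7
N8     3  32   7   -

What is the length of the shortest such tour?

HQ-Z5-V1-N8-HQ: 31+27+7+3 = 68
HQ-Z5-N8-V1-HQ: 31+32+7+4 = 74
HQ-V1-Z5-N8-HQ: 4+27+32+3 = 66
The minimum is 66.
One optimal route: HQ → V1 → Z5 → N8 → HQ (or its reverse).

Shortest round trip = 66 miles.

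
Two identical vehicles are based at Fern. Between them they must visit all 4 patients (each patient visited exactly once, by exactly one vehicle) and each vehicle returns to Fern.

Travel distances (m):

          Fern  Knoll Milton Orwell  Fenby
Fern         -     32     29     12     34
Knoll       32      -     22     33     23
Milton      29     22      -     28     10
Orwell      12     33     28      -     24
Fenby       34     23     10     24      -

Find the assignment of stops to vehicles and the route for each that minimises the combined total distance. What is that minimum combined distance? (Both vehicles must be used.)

Minimum combined distance: 118 m.

Try each way of splitting the stops between the two vehicles (each non-empty) and, for each split, find the best tour for each vehicle:
  {Knoll} + {Milton, Orwell, Fenby}: 64 + 75 = 139
  {Milton} + {Knoll, Orwell, Fenby}: 58 + 91 = 149
  {Knoll, Milton} + {Orwell, Fenby}: 83 + 70 = 153
  {Orwell} + {Knoll, Milton, Fenby}: 24 + 94 = 118
  {Knoll, Orwell} + {Milton, Fenby}: 77 + 73 = 150
  {Milton, Orwell} + {Knoll, Fenby}: 69 + 89 = 158
  … (7 splits in total)
Best: vehicle 1 Fern → Orwell → Fern = 24; vehicle 2 Fern → Knoll → Fenby → Milton → Fern = 94; combined 118.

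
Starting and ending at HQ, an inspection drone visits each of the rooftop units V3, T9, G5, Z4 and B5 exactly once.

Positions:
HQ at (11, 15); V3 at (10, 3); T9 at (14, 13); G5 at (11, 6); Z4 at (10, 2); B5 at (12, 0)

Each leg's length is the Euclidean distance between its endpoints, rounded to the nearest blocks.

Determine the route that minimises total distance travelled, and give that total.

HQ→V3→T9→G5→Z4→B5→HQ: 12+11+8+4+3+15 = 53
HQ→V3→T9→G5→B5→Z4→HQ: 12+11+8+6+3+13 = 53
HQ→V3→T9→Z4→G5→B5→HQ: 12+11+12+4+6+15 = 60
HQ→V3→T9→Z4→B5→G5→HQ: 12+11+12+3+6+9 = 53
HQ→V3→T9→B5→G5→Z4→HQ: 12+11+13+6+4+13 = 59
HQ→V3→T9→B5→Z4→G5→HQ: 12+11+13+3+4+9 = 52
HQ→V3→G5→T9→Z4→B5→HQ: 12+3+8+12+3+15 = 53
HQ→V3→G5→T9→B5→Z4→HQ: 12+3+8+13+3+13 = 52
HQ→V3→G5→Z4→T9→B5→HQ: 12+3+4+12+13+15 = 59
HQ→V3→G5→Z4→B5→T9→HQ: 12+3+4+3+13+4 = 39
HQ→V3→G5→B5→T9→Z4→HQ: 12+3+6+13+12+13 = 59
HQ→V3→G5→B5→Z4→T9→HQ: 12+3+6+3+12+4 = 40
HQ→V3→Z4→T9→G5→B5→HQ: 12+1+12+8+6+15 = 54
HQ→V3→Z4→T9→B5→G5→HQ: 12+1+12+13+6+9 = 53
… (46 more)
HQ→T9→B5→Z4→V3→G5→HQ: 4+13+3+1+3+9 = 33  ← best
The minimum is 33.
One optimal route: HQ → T9 → B5 → Z4 → V3 → G5 → HQ (or its reverse).

Minimum total distance: 33 blocks.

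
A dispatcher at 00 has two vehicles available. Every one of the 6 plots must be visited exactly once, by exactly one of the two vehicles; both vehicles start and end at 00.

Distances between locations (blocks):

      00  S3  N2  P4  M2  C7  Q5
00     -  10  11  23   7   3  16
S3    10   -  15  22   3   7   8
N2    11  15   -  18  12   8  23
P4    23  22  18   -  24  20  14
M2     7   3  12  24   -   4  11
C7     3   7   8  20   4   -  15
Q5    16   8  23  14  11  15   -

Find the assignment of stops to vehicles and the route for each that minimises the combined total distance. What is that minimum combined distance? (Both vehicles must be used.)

There are 2^5 − 1 = 31 ways to divide the 6 stops into two non-empty groups. For each, the best each vehicle can do is its own shortest tour through its group:
  {S3} + {N2, P4, M2, C7, Q5}: 20 + 61 = 81
  {N2} + {S3, P4, M2, C7, Q5}: 22 + 55 = 77
  {S3, N2} + {P4, M2, C7, Q5}: 36 + 55 = 91
  {P4} + {S3, N2, M2, C7, Q5}: 46 + 50 = 96
  {S3, P4} + {N2, M2, C7, Q5}: 55 + 50 = 105
  {N2, P4} + {S3, M2, C7, Q5}: 52 + 34 = 86
  … (31 splits in total)
  {C7} + {S3, N2, P4, M2, Q5}: 6 + 61 = 67  ← best
Best: vehicle 1 00 → C7 → 00 = 6; vehicle 2 00 → N2 → P4 → Q5 → S3 → M2 → 00 = 61; combined 67.

67 blocks — the smallest possible combined total.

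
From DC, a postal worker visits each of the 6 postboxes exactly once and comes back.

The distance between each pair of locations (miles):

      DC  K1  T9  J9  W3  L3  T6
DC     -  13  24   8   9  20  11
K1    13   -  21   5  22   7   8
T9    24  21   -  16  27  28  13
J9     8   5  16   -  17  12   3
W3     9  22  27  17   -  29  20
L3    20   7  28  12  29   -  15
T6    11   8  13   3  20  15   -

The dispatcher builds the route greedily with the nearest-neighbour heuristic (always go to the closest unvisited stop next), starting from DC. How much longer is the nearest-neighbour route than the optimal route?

The nearest-neighbour route is 6 miles longer than optimal.

From DC: J9=8, W3=9, T6=11, K1=13, L3=20, T9=24 → choose J9 (8).
From J9: T6=3, K1=5, L3=12, T9=16, W3=17 → choose T6 (3).
From T6: K1=8, T9=13, L3=15, W3=20 → choose K1 (8).
From K1: L3=7, T9=21, W3=22 → choose L3 (7).
From L3: T9=28, W3=29 → choose T9 (28).
From T9: W3=27 → choose W3 (27).
NN route DC → J9 → T6 → K1 → L3 → T9 → W3 → DC costs 90.
Optimal: DC → K1 → L3 → J9 → T6 → T9 → W3 → DC costs 84 (by enumerating all 360 distinct tours).
Excess = 90 − 84 = 6.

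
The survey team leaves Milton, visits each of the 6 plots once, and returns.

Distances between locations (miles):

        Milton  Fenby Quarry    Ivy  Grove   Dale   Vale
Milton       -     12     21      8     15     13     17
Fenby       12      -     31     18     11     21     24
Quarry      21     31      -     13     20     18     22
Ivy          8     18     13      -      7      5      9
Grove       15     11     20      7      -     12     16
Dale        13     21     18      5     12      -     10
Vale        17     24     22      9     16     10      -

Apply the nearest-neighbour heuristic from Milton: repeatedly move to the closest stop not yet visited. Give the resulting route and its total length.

At Milton the remaining stops are Ivy 8, Fenby 12, Dale 13, Grove 15, Vale 17, Quarry 21; go to Ivy.
At Ivy the remaining stops are Dale 5, Grove 7, Vale 9, Quarry 13, Fenby 18; go to Dale.
At Dale the remaining stops are Vale 10, Grove 12, Quarry 18, Fenby 21; go to Vale.
At Vale the remaining stops are Grove 16, Quarry 22, Fenby 24; go to Grove.
At Grove the remaining stops are Fenby 11, Quarry 20; go to Fenby.
At Fenby the remaining stops are Quarry 31; go to Quarry.
Return Quarry→Milton: 21.
Total = 8 + 5 + 10 + 16 + 11 + 31 + 21 = 102.

102 miles along Milton → Ivy → Dale → Vale → Grove → Fenby → Quarry → Milton.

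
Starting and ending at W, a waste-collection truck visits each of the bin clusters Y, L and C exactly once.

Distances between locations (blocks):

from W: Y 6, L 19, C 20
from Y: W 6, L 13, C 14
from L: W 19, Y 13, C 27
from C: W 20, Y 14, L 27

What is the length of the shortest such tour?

There are 3 distinct closed tours to check (reversals are equivalent).
W→Y→L→C→W: 6+13+27+20 = 66
W→Y→C→L→W: 6+14+27+19 = 66
W→L→Y→C→W: 19+13+14+20 = 66
The minimum is 66.
One optimal route: W → Y → L → C → W (or its reverse).

Minimum total distance: 66 blocks.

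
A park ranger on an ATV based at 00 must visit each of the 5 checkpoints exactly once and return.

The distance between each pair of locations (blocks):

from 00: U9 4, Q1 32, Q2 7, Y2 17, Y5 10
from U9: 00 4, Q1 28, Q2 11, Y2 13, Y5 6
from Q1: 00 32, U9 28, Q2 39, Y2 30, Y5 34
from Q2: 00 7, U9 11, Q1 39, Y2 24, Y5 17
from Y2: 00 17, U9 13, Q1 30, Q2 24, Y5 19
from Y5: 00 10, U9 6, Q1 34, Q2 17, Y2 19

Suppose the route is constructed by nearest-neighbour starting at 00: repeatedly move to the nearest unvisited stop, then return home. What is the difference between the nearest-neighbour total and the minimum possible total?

From 00: U9=4, Q2=7, Y5=10, Y2=17, Q1=32 → choose U9 (4).
From U9: Y5=6, Q2=11, Y2=13, Q1=28 → choose Y5 (6).
From Y5: Q2=17, Y2=19, Q1=34 → choose Q2 (17).
From Q2: Y2=24, Q1=39 → choose Y2 (24).
From Y2: Q1=30 → choose Q1 (30).
NN route 00 → U9 → Y5 → Q2 → Y2 → Q1 → 00 costs 113.
Optimal: 00 → U9 → Q1 → Y2 → Y5 → Q2 → 00 costs 105 (by enumerating all 60 distinct tours).
Excess = 113 − 105 = 8.

Excess over optimum: 8 blocks.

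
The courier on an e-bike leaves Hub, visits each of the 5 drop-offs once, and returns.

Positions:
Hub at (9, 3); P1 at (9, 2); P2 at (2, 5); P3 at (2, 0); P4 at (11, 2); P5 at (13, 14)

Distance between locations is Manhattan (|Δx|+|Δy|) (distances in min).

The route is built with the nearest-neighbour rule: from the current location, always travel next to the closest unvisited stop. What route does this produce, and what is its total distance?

At Hub the remaining stops are P1 1, P4 3, P2 9, P3 10, P5 15; go to P1.
At P1 the remaining stops are P4 2, P3 9, P2 10, P5 16; go to P4.
At P4 the remaining stops are P3 11, P2 12, P5 14; go to P3.
At P3 the remaining stops are P2 5, P5 25; go to P2.
At P2 the remaining stops are P5 20; go to P5.
Return P5→Hub: 15.
Total = 1 + 2 + 11 + 5 + 20 + 15 = 54.

Total distance 54 min via the nearest-neighbour route Hub → P1 → P4 → P3 → P2 → P5 → Hub.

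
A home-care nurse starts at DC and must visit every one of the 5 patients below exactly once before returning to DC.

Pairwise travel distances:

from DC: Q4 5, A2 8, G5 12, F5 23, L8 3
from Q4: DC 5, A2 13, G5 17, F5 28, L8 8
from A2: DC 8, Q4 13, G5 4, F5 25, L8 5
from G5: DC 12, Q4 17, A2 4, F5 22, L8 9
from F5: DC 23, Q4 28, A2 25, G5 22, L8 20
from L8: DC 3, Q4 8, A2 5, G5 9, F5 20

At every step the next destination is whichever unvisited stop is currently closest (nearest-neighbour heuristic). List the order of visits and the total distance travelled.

From DC: distances to unvisited — L8=3, Q4=5, A2=8, G5=12, F5=23. Nearest is L8 (3).
From L8: distances to unvisited — A2=5, Q4=8, G5=9, F5=20. Nearest is A2 (5).
From A2: distances to unvisited — G5=4, Q4=13, F5=25. Nearest is G5 (4).
From G5: distances to unvisited — Q4=17, F5=22. Nearest is Q4 (17).
From Q4: distances to unvisited — F5=28. Nearest is F5 (28).
Return F5→DC: 23.
Total = 3 + 5 + 4 + 17 + 28 + 23 = 80.

Nearest-neighbour total = 80; route DC → L8 → A2 → G5 → Q4 → F5 → DC.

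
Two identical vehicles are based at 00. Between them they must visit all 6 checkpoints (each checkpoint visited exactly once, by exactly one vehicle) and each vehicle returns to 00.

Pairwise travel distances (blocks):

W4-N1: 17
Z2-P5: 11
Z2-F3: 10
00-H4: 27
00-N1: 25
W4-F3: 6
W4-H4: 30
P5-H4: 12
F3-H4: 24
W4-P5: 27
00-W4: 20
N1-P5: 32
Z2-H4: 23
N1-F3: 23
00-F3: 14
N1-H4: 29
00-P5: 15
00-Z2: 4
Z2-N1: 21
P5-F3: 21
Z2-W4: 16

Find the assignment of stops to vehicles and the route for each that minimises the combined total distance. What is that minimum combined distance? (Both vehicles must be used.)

Try each way of splitting the stops between the two vehicles (each non-empty) and, for each split, find the best tour for each vehicle:
  {Z2} + {W4, N1, P5, F3, H4}: 8 + 93 = 101
  {W4} + {Z2, N1, P5, F3, H4}: 40 + 93 = 133
  {Z2, W4} + {N1, P5, F3, H4}: 40 + 93 = 133
  {N1} + {Z2, W4, P5, F3, H4}: 50 + 77 = 127
  {Z2, N1} + {W4, P5, F3, H4}: 50 + 77 = 127
  {W4, N1} + {Z2, P5, F3, H4}: 62 + 65 = 127
  … (31 splits in total)
Best: vehicle 1 00 → Z2 → 00 = 8; vehicle 2 00 → P5 → H4 → N1 → W4 → F3 → 00 = 93; combined 101.

101 blocks — the smallest possible combined total.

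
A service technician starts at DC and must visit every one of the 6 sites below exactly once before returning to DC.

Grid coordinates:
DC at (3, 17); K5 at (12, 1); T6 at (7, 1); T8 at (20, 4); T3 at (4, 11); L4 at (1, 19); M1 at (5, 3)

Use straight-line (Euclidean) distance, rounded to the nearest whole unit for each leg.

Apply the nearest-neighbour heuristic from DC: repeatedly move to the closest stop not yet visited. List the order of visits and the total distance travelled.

At DC the remaining stops are L4 3, T3 6, M1 14, T6 16, K5 18, T8 21; go to L4.
At L4 the remaining stops are T3 9, M1 16, T6 19, K5 21, T8 24; go to T3.
At T3 the remaining stops are M1 8, T6 10, K5 13, T8 17; go to M1.
At M1 the remaining stops are T6 3, K5 7, T8 15; go to T6.
At T6 the remaining stops are K5 5, T8 13; go to K5.
At K5 the remaining stops are T8 9; go to T8.
Return T8→DC: 21.
Total = 3 + 9 + 8 + 3 + 5 + 9 + 21 = 58.

58 along DC → L4 → T3 → M1 → T6 → K5 → T8 → DC.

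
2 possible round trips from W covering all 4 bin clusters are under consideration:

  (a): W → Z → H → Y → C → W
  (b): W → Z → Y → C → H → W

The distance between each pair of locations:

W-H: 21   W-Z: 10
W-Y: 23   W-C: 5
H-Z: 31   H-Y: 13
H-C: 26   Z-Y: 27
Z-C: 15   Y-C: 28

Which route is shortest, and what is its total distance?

87 — (a) is the shortest.

(a): 10 + 31 + 13 + 28 + 5 = 87
(b): 10 + 27 + 28 + 26 + 21 = 112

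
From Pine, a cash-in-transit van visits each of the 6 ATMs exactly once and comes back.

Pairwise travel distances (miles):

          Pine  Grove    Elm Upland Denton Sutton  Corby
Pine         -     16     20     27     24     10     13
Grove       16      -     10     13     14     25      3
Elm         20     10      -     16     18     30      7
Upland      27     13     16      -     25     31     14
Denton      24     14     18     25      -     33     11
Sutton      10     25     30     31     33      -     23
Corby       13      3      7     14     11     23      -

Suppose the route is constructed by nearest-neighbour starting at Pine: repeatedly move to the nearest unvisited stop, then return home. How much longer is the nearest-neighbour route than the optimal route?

Pine: Sutton=10, Corby=13, Grove=16, Elm=20, Denton=24, Upland=27 ⇒ Sutton
Sutton: Corby=23, Grove=25, Elm=30, Upland=31, Denton=33 ⇒ Corby
Corby: Grove=3, Elm=7, Denton=11, Upland=14 ⇒ Grove
Grove: Elm=10, Upland=13, Denton=14 ⇒ Elm
Elm: Upland=16, Denton=18 ⇒ Upland
Upland: Denton=25 ⇒ Denton
NN route Pine → Sutton → Corby → Grove → Elm → Upland → Denton → Pine costs 111.
Optimal: Pine → Grove → Denton → Corby → Elm → Upland → Sutton → Pine costs 105 (by enumerating all 360 distinct tours).
Excess = 111 − 105 = 6.

6 miles longer than the optimal tour.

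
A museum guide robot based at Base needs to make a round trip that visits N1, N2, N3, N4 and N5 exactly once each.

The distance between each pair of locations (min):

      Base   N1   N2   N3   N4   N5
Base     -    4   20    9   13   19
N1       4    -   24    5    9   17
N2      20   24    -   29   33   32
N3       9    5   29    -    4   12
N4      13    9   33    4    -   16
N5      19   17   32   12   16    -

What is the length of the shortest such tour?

There are 60 distinct closed tours to check (reversals are equivalent).
Base → N1 → N2 → N3 → N4 → N5 → Base: 4+24+29+4+16+19 = 96
Base → N1 → N2 → N3 → N5 → N4 → Base: 4+24+29+12+16+13 = 98
Base → N1 → N2 → N4 → N3 → N5 → Base: 4+24+33+4+12+19 = 96
Base → N1 → N2 → N4 → N5 → N3 → Base: 4+24+33+16+12+9 = 98
Base → N1 → N2 → N5 → N3 → N4 → Base: 4+24+32+12+4+13 = 89
Base → N1 → N2 → N5 → N4 → N3 → Base: 4+24+32+16+4+9 = 89
Base → N1 → N3 → N2 → N4 → N5 → Base: 4+5+29+33+16+19 = 106
Base → N1 → N3 → N2 → N5 → N4 → Base: 4+5+29+32+16+13 = 99
Base → N1 → N3 → N4 → N2 → N5 → Base: 4+5+4+33+32+19 = 97
Base → N1 → N3 → N4 → N5 → N2 → Base: 4+5+4+16+32+20 = 81
Base → N1 → N3 → N5 → N2 → N4 → Base: 4+5+12+32+33+13 = 99
Base → N1 → N3 → N5 → N4 → N2 → Base: 4+5+12+16+33+20 = 90
Base → N1 → N4 → N2 → N3 → N5 → Base: 4+9+33+29+12+19 = 106
Base → N1 → N4 → N2 → N5 → N3 → Base: 4+9+33+32+12+9 = 99
… (46 more)
The minimum is 81.
One optimal route: Base → N1 → N3 → N4 → N5 → N2 → Base (or its reverse).

Minimum total distance: 81 min.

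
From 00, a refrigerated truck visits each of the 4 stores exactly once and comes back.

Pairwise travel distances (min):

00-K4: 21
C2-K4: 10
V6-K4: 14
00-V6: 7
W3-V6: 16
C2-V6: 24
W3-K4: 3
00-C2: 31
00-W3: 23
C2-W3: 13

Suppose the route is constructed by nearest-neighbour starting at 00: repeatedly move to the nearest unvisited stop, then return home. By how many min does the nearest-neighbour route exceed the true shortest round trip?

From 00: V6=7, K4=21, W3=23, C2=31 → choose V6 (7).
From V6: K4=14, W3=16, C2=24 → choose K4 (14).
From K4: W3=3, C2=10 → choose W3 (3).
From W3: C2=13 → choose C2 (13).
NN route 00 → V6 → K4 → W3 → C2 → 00 costs 68.
Optimal: 00 → C2 → K4 → W3 → V6 → 00 costs 67 (by enumerating all 12 distinct tours).
Excess = 68 − 67 = 1.

1 min longer than the optimal tour.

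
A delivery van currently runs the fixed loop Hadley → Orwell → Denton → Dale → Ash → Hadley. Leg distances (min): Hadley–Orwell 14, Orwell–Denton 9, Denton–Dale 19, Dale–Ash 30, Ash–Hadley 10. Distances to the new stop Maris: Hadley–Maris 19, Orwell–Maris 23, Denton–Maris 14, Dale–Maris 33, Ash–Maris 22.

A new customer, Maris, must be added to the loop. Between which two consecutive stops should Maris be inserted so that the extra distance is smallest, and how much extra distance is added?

Insertion cost between consecutive stops i–j is d(i,Maris) + d(Maris,j) − d(i,j):
  between Hadley and Orwell: 19 + 23 − 14 = 28
  between Orwell and Denton: 23 + 14 − 9 = 28
  between Denton and Dale: 14 + 33 − 19 = 28
  between Dale and Ash: 33 + 22 − 30 = 25
  between Ash and Hadley: 22 + 19 − 10 = 31
Cheapest insertion is between Dale and Ash, adding 25.
New total = 82 + 25 = 107.

Minimum extra distance: 25 min, inserting Maris between Dale and Ash.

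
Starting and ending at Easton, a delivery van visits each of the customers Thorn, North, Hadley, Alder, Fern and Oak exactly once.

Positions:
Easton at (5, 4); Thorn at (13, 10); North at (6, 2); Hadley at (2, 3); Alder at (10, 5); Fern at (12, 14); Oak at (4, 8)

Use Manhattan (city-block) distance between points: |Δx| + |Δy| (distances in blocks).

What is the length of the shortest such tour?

Minimum total distance: 48 blocks.

Easton→Thorn→North→Hadley→Alder→Fern→Oak→Easton: 14+15+5+10+11+14+5 = 74
Easton→Thorn→North→Hadley→Alder→Oak→Fern→Easton: 14+15+5+10+9+14+17 = 84
Easton→Thorn→North→Hadley→Fern→Alder→Oak→Easton: 14+15+5+21+11+9+5 = 80
Easton→Thorn→North→Hadley→Fern→Oak→Alder→Easton: 14+15+5+21+14+9+6 = 84
Easton→Thorn→North→Hadley→Oak→Alder→Fern→Easton: 14+15+5+7+9+11+17 = 78
Easton→Thorn→North→Hadley→Oak→Fern→Alder→Easton: 14+15+5+7+14+11+6 = 72
Easton→Thorn→North→Alder→Hadley→Fern→Oak→Easton: 14+15+7+10+21+14+5 = 86
Easton→Thorn→North→Alder→Hadley→Oak→Fern→Easton: 14+15+7+10+7+14+17 = 84
… (352 more)
Easton→North→Hadley→Oak→Thorn→Fern→Alder→Easton: 3+5+7+11+5+11+6 = 48  ← best
The minimum is 48.
One optimal route: Easton → North → Hadley → Oak → Thorn → Fern → Alder → Easton (or its reverse).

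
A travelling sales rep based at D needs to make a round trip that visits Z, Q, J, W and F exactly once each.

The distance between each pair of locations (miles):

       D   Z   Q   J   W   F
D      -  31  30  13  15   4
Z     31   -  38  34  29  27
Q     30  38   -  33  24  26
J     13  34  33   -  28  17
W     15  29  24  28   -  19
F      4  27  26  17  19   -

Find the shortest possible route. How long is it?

There are 60 distinct closed tours to check (reversals are equivalent).
D→Z→Q→J→W→F→D: 31+38+33+28+19+4 = 153
D→Z→Q→J→F→W→D: 31+38+33+17+19+15 = 153
D→Z→Q→W→J→F→D: 31+38+24+28+17+4 = 142
D→Z→Q→W→F→J→D: 31+38+24+19+17+13 = 142
D→Z→Q→F→J→W→D: 31+38+26+17+28+15 = 155
D→Z→Q→F→W→J→D: 31+38+26+19+28+13 = 155
D→Z→J→Q→W→F→D: 31+34+33+24+19+4 = 145
D→Z→J→Q→F→W→D: 31+34+33+26+19+15 = 158
D→Z→J→W→Q→F→D: 31+34+28+24+26+4 = 147
D→Z→J→W→F→Q→D: 31+34+28+19+26+30 = 168
D→Z→J→F→Q→W→D: 31+34+17+26+24+15 = 147
D→Z→J→F→W→Q→D: 31+34+17+19+24+30 = 155
D→Z→W→Q→J→F→D: 31+29+24+33+17+4 = 138
D→Z→W→Q→F→J→D: 31+29+24+26+17+13 = 140
… (46 more)
D→J→Z→W→Q→F→D: 13+34+29+24+26+4 = 130  ← best
The minimum is 130.
One optimal route: D → J → Z → W → Q → F → D (or its reverse).

Shortest round trip = 130 miles.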